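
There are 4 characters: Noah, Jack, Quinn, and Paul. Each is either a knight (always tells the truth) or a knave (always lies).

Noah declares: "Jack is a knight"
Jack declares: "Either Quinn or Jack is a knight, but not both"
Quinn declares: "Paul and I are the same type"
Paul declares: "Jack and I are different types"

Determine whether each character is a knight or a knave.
Noah is a knave.
Jack is a knave.
Quinn is a knave.
Paul is a knight.

Verification:
- Noah (knave) says "Jack is a knight" - this is FALSE (a lie) because Jack is a knave.
- Jack (knave) says "Either Quinn or Jack is a knight, but not both" - this is FALSE (a lie) because Quinn is a knave and Jack is a knave.
- Quinn (knave) says "Paul and I are the same type" - this is FALSE (a lie) because Quinn is a knave and Paul is a knight.
- Paul (knight) says "Jack and I are different types" - this is TRUE because Paul is a knight and Jack is a knave.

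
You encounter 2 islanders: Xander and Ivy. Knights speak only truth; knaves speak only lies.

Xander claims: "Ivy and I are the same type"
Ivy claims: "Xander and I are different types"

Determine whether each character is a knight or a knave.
Xander is a knave.
Ivy is a knight.

Verification:
- Xander (knave) says "Ivy and I are the same type" - this is FALSE (a lie) because Xander is a knave and Ivy is a knight.
- Ivy (knight) says "Xander and I are different types" - this is TRUE because Ivy is a knight and Xander is a knave.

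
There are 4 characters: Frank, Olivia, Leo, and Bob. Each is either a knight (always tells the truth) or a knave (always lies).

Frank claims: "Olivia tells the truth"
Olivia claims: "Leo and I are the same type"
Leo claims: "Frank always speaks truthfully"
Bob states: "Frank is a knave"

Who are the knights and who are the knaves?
Frank is a knight.
Olivia is a knight.
Leo is a knight.
Bob is a knave.

Verification:
- Frank (knight) says "Olivia tells the truth" - this is TRUE because Olivia is a knight.
- Olivia (knight) says "Leo and I are the same type" - this is TRUE because Olivia is a knight and Leo is a knight.
- Leo (knight) says "Frank always speaks truthfully" - this is TRUE because Frank is a knight.
- Bob (knave) says "Frank is a knave" - this is FALSE (a lie) because Frank is a knight.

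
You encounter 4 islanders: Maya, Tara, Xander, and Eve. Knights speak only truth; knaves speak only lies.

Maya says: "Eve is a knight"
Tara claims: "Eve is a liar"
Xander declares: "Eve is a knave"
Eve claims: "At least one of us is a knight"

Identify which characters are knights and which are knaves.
Maya is a knight.
Tara is a knave.
Xander is a knave.
Eve is a knight.

Verification:
- Maya (knight) says "Eve is a knight" - this is TRUE because Eve is a knight.
- Tara (knave) says "Eve is a liar" - this is FALSE (a lie) because Eve is a knight.
- Xander (knave) says "Eve is a knave" - this is FALSE (a lie) because Eve is a knight.
- Eve (knight) says "At least one of us is a knight" - this is TRUE because Maya and Eve are knights.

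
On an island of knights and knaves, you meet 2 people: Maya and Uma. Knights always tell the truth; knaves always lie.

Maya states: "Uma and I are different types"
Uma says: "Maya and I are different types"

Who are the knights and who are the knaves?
Maya is a knave.
Uma is a knave.

Verification:
- Maya (knave) says "Uma and I are different types" - this is FALSE (a lie) because Maya is a knave and Uma is a knave.
- Uma (knave) says "Maya and I are different types" - this is FALSE (a lie) because Uma is a knave and Maya is a knave.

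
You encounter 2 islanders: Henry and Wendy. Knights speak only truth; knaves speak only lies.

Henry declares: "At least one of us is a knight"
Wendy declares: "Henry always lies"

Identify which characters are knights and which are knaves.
Henry is a knight.
Wendy is a knave.

Verification:
- Henry (knight) says "At least one of us is a knight" - this is TRUE because Henry is a knight.
- Wendy (knave) says "Henry always lies" - this is FALSE (a lie) because Henry is a knight.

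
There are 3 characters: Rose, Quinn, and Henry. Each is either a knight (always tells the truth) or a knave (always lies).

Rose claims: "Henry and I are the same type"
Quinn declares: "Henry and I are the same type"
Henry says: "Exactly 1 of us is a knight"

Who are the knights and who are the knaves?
Rose is a knave.
Quinn is a knave.
Henry is a knight.

Verification:
- Rose (knave) says "Henry and I are the same type" - this is FALSE (a lie) because Rose is a knave and Henry is a knight.
- Quinn (knave) says "Henry and I are the same type" - this is FALSE (a lie) because Quinn is a knave and Henry is a knight.
- Henry (knight) says "Exactly 1 of us is a knight" - this is TRUE because there are 1 knights.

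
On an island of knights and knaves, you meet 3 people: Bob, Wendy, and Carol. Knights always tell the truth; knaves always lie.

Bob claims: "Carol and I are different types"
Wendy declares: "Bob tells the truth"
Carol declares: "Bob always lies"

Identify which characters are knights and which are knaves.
Bob is a knight.
Wendy is a knight.
Carol is a knave.

Verification:
- Bob (knight) says "Carol and I are different types" - this is TRUE because Bob is a knight and Carol is a knave.
- Wendy (knight) says "Bob tells the truth" - this is TRUE because Bob is a knight.
- Carol (knave) says "Bob always lies" - this is FALSE (a lie) because Bob is a knight.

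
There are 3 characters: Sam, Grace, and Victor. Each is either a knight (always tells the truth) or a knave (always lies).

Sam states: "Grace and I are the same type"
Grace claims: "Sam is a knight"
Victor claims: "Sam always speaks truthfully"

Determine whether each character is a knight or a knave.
Sam is a knight.
Grace is a knight.
Victor is a knight.

Verification:
- Sam (knight) says "Grace and I are the same type" - this is TRUE because Sam is a knight and Grace is a knight.
- Grace (knight) says "Sam is a knight" - this is TRUE because Sam is a knight.
- Victor (knight) says "Sam always speaks truthfully" - this is TRUE because Sam is a knight.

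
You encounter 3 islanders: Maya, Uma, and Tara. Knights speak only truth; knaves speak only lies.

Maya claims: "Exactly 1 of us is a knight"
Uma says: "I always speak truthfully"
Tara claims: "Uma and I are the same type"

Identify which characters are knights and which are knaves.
Maya is a knave.
Uma is a knight.
Tara is a knight.

Verification:
- Maya (knave) says "Exactly 1 of us is a knight" - this is FALSE (a lie) because there are 2 knights.
- Uma (knight) says "I always speak truthfully" - this is TRUE because Uma is a knight.
- Tara (knight) says "Uma and I are the same type" - this is TRUE because Tara is a knight and Uma is a knight.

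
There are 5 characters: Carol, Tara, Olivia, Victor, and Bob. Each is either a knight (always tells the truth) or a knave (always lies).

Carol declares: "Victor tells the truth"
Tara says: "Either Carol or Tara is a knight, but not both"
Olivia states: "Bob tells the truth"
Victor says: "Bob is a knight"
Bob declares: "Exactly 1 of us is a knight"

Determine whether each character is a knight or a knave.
Carol is a knave.
Tara is a knave.
Olivia is a knave.
Victor is a knave.
Bob is a knave.

Verification:
- Carol (knave) says "Victor tells the truth" - this is FALSE (a lie) because Victor is a knave.
- Tara (knave) says "Either Carol or Tara is a knight, but not both" - this is FALSE (a lie) because Carol is a knave and Tara is a knave.
- Olivia (knave) says "Bob tells the truth" - this is FALSE (a lie) because Bob is a knave.
- Victor (knave) says "Bob is a knight" - this is FALSE (a lie) because Bob is a knave.
- Bob (knave) says "Exactly 1 of us is a knight" - this is FALSE (a lie) because there are 0 knights.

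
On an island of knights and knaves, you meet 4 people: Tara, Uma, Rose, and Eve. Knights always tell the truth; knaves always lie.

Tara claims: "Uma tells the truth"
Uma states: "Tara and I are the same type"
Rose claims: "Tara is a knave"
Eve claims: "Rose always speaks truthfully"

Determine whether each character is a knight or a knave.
Tara is a knight.
Uma is a knight.
Rose is a knave.
Eve is a knave.

Verification:
- Tara (knight) says "Uma tells the truth" - this is TRUE because Uma is a knight.
- Uma (knight) says "Tara and I are the same type" - this is TRUE because Uma is a knight and Tara is a knight.
- Rose (knave) says "Tara is a knave" - this is FALSE (a lie) because Tara is a knight.
- Eve (knave) says "Rose always speaks truthfully" - this is FALSE (a lie) because Rose is a knave.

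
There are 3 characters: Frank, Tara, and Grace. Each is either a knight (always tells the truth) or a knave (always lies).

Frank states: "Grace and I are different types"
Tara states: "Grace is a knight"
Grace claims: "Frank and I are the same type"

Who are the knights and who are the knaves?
Frank is a knight.
Tara is a knave.
Grace is a knave.

Verification:
- Frank (knight) says "Grace and I are different types" - this is TRUE because Frank is a knight and Grace is a knave.
- Tara (knave) says "Grace is a knight" - this is FALSE (a lie) because Grace is a knave.
- Grace (knave) says "Frank and I are the same type" - this is FALSE (a lie) because Grace is a knave and Frank is a knight.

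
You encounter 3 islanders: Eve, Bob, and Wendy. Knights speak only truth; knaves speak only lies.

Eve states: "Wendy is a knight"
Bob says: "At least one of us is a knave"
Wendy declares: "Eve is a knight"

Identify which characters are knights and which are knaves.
Eve is a knave.
Bob is a knight.
Wendy is a knave.

Verification:
- Eve (knave) says "Wendy is a knight" - this is FALSE (a lie) because Wendy is a knave.
- Bob (knight) says "At least one of us is a knave" - this is TRUE because Eve and Wendy are knaves.
- Wendy (knave) says "Eve is a knight" - this is FALSE (a lie) because Eve is a knave.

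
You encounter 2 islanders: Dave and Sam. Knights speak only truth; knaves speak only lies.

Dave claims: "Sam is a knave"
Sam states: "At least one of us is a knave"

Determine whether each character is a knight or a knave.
Dave is a knave.
Sam is a knight.

Verification:
- Dave (knave) says "Sam is a knave" - this is FALSE (a lie) because Sam is a knight.
- Sam (knight) says "At least one of us is a knave" - this is TRUE because Dave is a knave.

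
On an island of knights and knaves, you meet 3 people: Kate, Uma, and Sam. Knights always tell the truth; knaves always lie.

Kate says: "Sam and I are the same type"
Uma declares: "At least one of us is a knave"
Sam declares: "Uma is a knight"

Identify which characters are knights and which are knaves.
Kate is a knave.
Uma is a knight.
Sam is a knight.

Verification:
- Kate (knave) says "Sam and I are the same type" - this is FALSE (a lie) because Kate is a knave and Sam is a knight.
- Uma (knight) says "At least one of us is a knave" - this is TRUE because Kate is a knave.
- Sam (knight) says "Uma is a knight" - this is TRUE because Uma is a knight.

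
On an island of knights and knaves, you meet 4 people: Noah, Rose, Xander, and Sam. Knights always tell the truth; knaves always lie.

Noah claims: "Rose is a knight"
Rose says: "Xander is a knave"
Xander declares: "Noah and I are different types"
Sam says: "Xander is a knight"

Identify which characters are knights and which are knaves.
Noah is a knave.
Rose is a knave.
Xander is a knight.
Sam is a knight.

Verification:
- Noah (knave) says "Rose is a knight" - this is FALSE (a lie) because Rose is a knave.
- Rose (knave) says "Xander is a knave" - this is FALSE (a lie) because Xander is a knight.
- Xander (knight) says "Noah and I are different types" - this is TRUE because Xander is a knight and Noah is a knave.
- Sam (knight) says "Xander is a knight" - this is TRUE because Xander is a knight.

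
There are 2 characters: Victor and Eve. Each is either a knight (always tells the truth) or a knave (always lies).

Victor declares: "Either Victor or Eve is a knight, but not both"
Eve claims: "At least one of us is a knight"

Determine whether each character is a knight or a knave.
Victor is a knave.
Eve is a knave.

Verification:
- Victor (knave) says "Either Victor or Eve is a knight, but not both" - this is FALSE (a lie) because Victor is a knave and Eve is a knave.
- Eve (knave) says "At least one of us is a knight" - this is FALSE (a lie) because no one is a knight.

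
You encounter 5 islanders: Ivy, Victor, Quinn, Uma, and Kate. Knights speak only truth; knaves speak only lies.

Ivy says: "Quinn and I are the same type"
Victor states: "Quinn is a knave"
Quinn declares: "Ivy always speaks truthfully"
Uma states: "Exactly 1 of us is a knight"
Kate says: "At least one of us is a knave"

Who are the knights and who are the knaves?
Ivy is a knight.
Victor is a knave.
Quinn is a knight.
Uma is a knave.
Kate is a knight.

Verification:
- Ivy (knight) says "Quinn and I are the same type" - this is TRUE because Ivy is a knight and Quinn is a knight.
- Victor (knave) says "Quinn is a knave" - this is FALSE (a lie) because Quinn is a knight.
- Quinn (knight) says "Ivy always speaks truthfully" - this is TRUE because Ivy is a knight.
- Uma (knave) says "Exactly 1 of us is a knight" - this is FALSE (a lie) because there are 3 knights.
- Kate (knight) says "At least one of us is a knave" - this is TRUE because Victor and Uma are knaves.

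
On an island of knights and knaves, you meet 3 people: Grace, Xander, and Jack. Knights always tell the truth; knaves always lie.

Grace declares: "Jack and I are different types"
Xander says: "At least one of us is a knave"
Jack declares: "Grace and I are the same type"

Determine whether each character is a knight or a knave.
Grace is a knight.
Xander is a knight.
Jack is a knave.

Verification:
- Grace (knight) says "Jack and I are different types" - this is TRUE because Grace is a knight and Jack is a knave.
- Xander (knight) says "At least one of us is a knave" - this is TRUE because Jack is a knave.
- Jack (knave) says "Grace and I are the same type" - this is FALSE (a lie) because Jack is a knave and Grace is a knight.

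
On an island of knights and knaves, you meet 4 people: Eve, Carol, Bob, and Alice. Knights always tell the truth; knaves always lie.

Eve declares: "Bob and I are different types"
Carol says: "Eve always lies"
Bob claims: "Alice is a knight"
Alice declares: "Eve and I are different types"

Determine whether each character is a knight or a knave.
Eve is a knave.
Carol is a knight.
Bob is a knave.
Alice is a knave.

Verification:
- Eve (knave) says "Bob and I are different types" - this is FALSE (a lie) because Eve is a knave and Bob is a knave.
- Carol (knight) says "Eve always lies" - this is TRUE because Eve is a knave.
- Bob (knave) says "Alice is a knight" - this is FALSE (a lie) because Alice is a knave.
- Alice (knave) says "Eve and I are different types" - this is FALSE (a lie) because Alice is a knave and Eve is a knave.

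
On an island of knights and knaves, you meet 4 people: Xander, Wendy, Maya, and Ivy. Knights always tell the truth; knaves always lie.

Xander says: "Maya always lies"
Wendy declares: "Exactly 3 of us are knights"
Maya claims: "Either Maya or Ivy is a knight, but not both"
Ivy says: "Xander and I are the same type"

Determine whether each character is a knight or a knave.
Xander is a knight.
Wendy is a knave.
Maya is a knave.
Ivy is a knave.

Verification:
- Xander (knight) says "Maya always lies" - this is TRUE because Maya is a knave.
- Wendy (knave) says "Exactly 3 of us are knights" - this is FALSE (a lie) because there are 1 knights.
- Maya (knave) says "Either Maya or Ivy is a knight, but not both" - this is FALSE (a lie) because Maya is a knave and Ivy is a knave.
- Ivy (knave) says "Xander and I are the same type" - this is FALSE (a lie) because Ivy is a knave and Xander is a knight.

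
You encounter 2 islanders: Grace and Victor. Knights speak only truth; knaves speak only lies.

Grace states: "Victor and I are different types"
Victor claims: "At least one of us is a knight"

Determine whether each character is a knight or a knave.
Grace is a knave.
Victor is a knave.

Verification:
- Grace (knave) says "Victor and I are different types" - this is FALSE (a lie) because Grace is a knave and Victor is a knave.
- Victor (knave) says "At least one of us is a knight" - this is FALSE (a lie) because no one is a knight.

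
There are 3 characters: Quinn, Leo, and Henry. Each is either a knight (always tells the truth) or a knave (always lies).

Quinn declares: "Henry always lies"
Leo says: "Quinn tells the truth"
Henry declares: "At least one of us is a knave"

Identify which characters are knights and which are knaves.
Quinn is a knave.
Leo is a knave.
Henry is a knight.

Verification:
- Quinn (knave) says "Henry always lies" - this is FALSE (a lie) because Henry is a knight.
- Leo (knave) says "Quinn tells the truth" - this is FALSE (a lie) because Quinn is a knave.
- Henry (knight) says "At least one of us is a knave" - this is TRUE because Quinn and Leo are knaves.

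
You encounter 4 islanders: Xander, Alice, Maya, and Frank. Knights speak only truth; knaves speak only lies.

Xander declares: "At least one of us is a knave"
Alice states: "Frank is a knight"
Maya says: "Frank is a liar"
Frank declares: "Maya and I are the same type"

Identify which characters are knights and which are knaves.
Xander is a knight.
Alice is a knave.
Maya is a knight.
Frank is a knave.

Verification:
- Xander (knight) says "At least one of us is a knave" - this is TRUE because Alice and Frank are knaves.
- Alice (knave) says "Frank is a knight" - this is FALSE (a lie) because Frank is a knave.
- Maya (knight) says "Frank is a liar" - this is TRUE because Frank is a knave.
- Frank (knave) says "Maya and I are the same type" - this is FALSE (a lie) because Frank is a knave and Maya is a knight.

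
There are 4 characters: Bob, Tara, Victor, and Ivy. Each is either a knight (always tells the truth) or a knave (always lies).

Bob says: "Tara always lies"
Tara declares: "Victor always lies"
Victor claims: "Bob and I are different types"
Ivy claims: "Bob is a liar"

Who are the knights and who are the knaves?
Bob is a knave.
Tara is a knight.
Victor is a knave.
Ivy is a knight.

Verification:
- Bob (knave) says "Tara always lies" - this is FALSE (a lie) because Tara is a knight.
- Tara (knight) says "Victor always lies" - this is TRUE because Victor is a knave.
- Victor (knave) says "Bob and I are different types" - this is FALSE (a lie) because Victor is a knave and Bob is a knave.
- Ivy (knight) says "Bob is a liar" - this is TRUE because Bob is a knave.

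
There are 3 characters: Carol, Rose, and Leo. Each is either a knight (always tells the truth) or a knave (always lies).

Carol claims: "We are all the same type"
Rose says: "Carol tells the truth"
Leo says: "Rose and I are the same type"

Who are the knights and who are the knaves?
Carol is a knight.
Rose is a knight.
Leo is a knight.

Verification:
- Carol (knight) says "We are all the same type" - this is TRUE because Carol, Rose, and Leo are knights.
- Rose (knight) says "Carol tells the truth" - this is TRUE because Carol is a knight.
- Leo (knight) says "Rose and I are the same type" - this is TRUE because Leo is a knight and Rose is a knight.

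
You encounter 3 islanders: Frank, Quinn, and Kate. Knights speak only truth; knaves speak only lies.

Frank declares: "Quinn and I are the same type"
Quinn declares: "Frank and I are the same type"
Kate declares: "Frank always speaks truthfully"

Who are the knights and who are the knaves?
Frank is a knight.
Quinn is a knight.
Kate is a knight.

Verification:
- Frank (knight) says "Quinn and I are the same type" - this is TRUE because Frank is a knight and Quinn is a knight.
- Quinn (knight) says "Frank and I are the same type" - this is TRUE because Quinn is a knight and Frank is a knight.
- Kate (knight) says "Frank always speaks truthfully" - this is TRUE because Frank is a knight.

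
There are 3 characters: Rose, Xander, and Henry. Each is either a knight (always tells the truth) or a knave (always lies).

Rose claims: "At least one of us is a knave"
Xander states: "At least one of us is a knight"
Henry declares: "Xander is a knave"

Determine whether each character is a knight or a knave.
Rose is a knight.
Xander is a knight.
Henry is a knave.

Verification:
- Rose (knight) says "At least one of us is a knave" - this is TRUE because Henry is a knave.
- Xander (knight) says "At least one of us is a knight" - this is TRUE because Rose and Xander are knights.
- Henry (knave) says "Xander is a knave" - this is FALSE (a lie) because Xander is a knight.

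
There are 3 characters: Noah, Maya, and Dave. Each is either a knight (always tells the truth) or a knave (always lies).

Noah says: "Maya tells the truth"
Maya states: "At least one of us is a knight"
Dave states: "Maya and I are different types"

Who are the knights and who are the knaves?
Noah is a knave.
Maya is a knave.
Dave is a knave.

Verification:
- Noah (knave) says "Maya tells the truth" - this is FALSE (a lie) because Maya is a knave.
- Maya (knave) says "At least one of us is a knight" - this is FALSE (a lie) because no one is a knight.
- Dave (knave) says "Maya and I are different types" - this is FALSE (a lie) because Dave is a knave and Maya is a knave.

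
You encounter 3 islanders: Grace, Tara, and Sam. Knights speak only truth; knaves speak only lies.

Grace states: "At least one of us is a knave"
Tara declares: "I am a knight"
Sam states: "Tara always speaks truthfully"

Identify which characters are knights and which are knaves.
Grace is a knight.
Tara is a knave.
Sam is a knave.

Verification:
- Grace (knight) says "At least one of us is a knave" - this is TRUE because Tara and Sam are knaves.
- Tara (knave) says "I am a knight" - this is FALSE (a lie) because Tara is a knave.
- Sam (knave) says "Tara always speaks truthfully" - this is FALSE (a lie) because Tara is a knave.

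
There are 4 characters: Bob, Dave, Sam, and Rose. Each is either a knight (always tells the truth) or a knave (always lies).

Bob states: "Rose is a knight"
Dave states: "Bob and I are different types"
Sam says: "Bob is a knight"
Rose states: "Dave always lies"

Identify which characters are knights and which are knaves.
Bob is a knave.
Dave is a knight.
Sam is a knave.
Rose is a knave.

Verification:
- Bob (knave) says "Rose is a knight" - this is FALSE (a lie) because Rose is a knave.
- Dave (knight) says "Bob and I are different types" - this is TRUE because Dave is a knight and Bob is a knave.
- Sam (knave) says "Bob is a knight" - this is FALSE (a lie) because Bob is a knave.
- Rose (knave) says "Dave always lies" - this is FALSE (a lie) because Dave is a knight.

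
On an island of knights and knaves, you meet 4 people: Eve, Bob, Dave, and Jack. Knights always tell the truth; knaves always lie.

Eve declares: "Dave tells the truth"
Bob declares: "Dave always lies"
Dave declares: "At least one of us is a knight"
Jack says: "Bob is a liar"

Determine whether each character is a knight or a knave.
Eve is a knight.
Bob is a knave.
Dave is a knight.
Jack is a knight.

Verification:
- Eve (knight) says "Dave tells the truth" - this is TRUE because Dave is a knight.
- Bob (knave) says "Dave always lies" - this is FALSE (a lie) because Dave is a knight.
- Dave (knight) says "At least one of us is a knight" - this is TRUE because Eve, Dave, and Jack are knights.
- Jack (knight) says "Bob is a liar" - this is TRUE because Bob is a knave.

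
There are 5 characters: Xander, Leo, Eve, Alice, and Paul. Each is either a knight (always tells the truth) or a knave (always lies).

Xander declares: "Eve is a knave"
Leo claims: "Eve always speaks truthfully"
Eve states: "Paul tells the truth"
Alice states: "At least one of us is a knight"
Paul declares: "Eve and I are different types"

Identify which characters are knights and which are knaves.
Xander is a knight.
Leo is a knave.
Eve is a knave.
Alice is a knight.
Paul is a knave.

Verification:
- Xander (knight) says "Eve is a knave" - this is TRUE because Eve is a knave.
- Leo (knave) says "Eve always speaks truthfully" - this is FALSE (a lie) because Eve is a knave.
- Eve (knave) says "Paul tells the truth" - this is FALSE (a lie) because Paul is a knave.
- Alice (knight) says "At least one of us is a knight" - this is TRUE because Xander and Alice are knights.
- Paul (knave) says "Eve and I are different types" - this is FALSE (a lie) because Paul is a knave and Eve is a knave.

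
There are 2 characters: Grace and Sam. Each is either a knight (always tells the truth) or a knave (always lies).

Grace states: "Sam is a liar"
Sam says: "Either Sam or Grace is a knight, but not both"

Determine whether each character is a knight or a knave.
Grace is a knave.
Sam is a knight.

Verification:
- Grace (knave) says "Sam is a liar" - this is FALSE (a lie) because Sam is a knight.
- Sam (knight) says "Either Sam or Grace is a knight, but not both" - this is TRUE because Sam is a knight and Grace is a knave.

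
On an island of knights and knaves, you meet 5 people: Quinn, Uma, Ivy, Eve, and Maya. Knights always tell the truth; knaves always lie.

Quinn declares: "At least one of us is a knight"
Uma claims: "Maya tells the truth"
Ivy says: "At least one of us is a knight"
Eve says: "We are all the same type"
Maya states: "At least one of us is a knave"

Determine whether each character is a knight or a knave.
Quinn is a knight.
Uma is a knight.
Ivy is a knight.
Eve is a knave.
Maya is a knight.

Verification:
- Quinn (knight) says "At least one of us is a knight" - this is TRUE because Quinn, Uma, Ivy, and Maya are knights.
- Uma (knight) says "Maya tells the truth" - this is TRUE because Maya is a knight.
- Ivy (knight) says "At least one of us is a knight" - this is TRUE because Quinn, Uma, Ivy, and Maya are knights.
- Eve (knave) says "We are all the same type" - this is FALSE (a lie) because Quinn, Uma, Ivy, and Maya are knights and Eve is a knave.
- Maya (knight) says "At least one of us is a knave" - this is TRUE because Eve is a knave.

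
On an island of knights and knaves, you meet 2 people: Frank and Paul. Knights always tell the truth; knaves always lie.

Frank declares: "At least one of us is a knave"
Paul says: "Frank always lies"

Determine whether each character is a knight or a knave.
Frank is a knight.
Paul is a knave.

Verification:
- Frank (knight) says "At least one of us is a knave" - this is TRUE because Paul is a knave.
- Paul (knave) says "Frank always lies" - this is FALSE (a lie) because Frank is a knight.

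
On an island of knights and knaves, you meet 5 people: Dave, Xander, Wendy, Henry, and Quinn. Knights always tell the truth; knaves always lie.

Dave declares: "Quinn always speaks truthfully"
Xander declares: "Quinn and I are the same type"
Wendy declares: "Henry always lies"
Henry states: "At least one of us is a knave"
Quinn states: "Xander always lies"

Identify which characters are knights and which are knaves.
Dave is a knight.
Xander is a knave.
Wendy is a knave.
Henry is a knight.
Quinn is a knight.

Verification:
- Dave (knight) says "Quinn always speaks truthfully" - this is TRUE because Quinn is a knight.
- Xander (knave) says "Quinn and I are the same type" - this is FALSE (a lie) because Xander is a knave and Quinn is a knight.
- Wendy (knave) says "Henry always lies" - this is FALSE (a lie) because Henry is a knight.
- Henry (knight) says "At least one of us is a knave" - this is TRUE because Xander and Wendy are knaves.
- Quinn (knight) says "Xander always lies" - this is TRUE because Xander is a knave.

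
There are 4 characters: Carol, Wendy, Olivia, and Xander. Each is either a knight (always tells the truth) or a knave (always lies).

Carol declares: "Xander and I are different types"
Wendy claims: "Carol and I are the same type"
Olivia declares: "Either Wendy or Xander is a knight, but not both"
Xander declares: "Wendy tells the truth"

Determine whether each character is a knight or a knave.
Carol is a knight.
Wendy is a knave.
Olivia is a knave.
Xander is a knave.

Verification:
- Carol (knight) says "Xander and I are different types" - this is TRUE because Carol is a knight and Xander is a knave.
- Wendy (knave) says "Carol and I are the same type" - this is FALSE (a lie) because Wendy is a knave and Carol is a knight.
- Olivia (knave) says "Either Wendy or Xander is a knight, but not both" - this is FALSE (a lie) because Wendy is a knave and Xander is a knave.
- Xander (knave) says "Wendy tells the truth" - this is FALSE (a lie) because Wendy is a knave.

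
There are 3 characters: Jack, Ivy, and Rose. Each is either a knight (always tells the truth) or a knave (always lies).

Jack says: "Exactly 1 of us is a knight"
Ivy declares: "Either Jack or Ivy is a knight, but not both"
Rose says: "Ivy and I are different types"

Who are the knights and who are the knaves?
Jack is a knave.
Ivy is a knave.
Rose is a knave.

Verification:
- Jack (knave) says "Exactly 1 of us is a knight" - this is FALSE (a lie) because there are 0 knights.
- Ivy (knave) says "Either Jack or Ivy is a knight, but not both" - this is FALSE (a lie) because Jack is a knave and Ivy is a knave.
- Rose (knave) says "Ivy and I are different types" - this is FALSE (a lie) because Rose is a knave and Ivy is a knave.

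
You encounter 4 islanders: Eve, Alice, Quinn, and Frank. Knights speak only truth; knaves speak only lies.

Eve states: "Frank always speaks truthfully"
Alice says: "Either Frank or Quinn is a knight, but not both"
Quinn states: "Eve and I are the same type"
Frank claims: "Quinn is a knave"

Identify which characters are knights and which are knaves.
Eve is a knight.
Alice is a knight.
Quinn is a knave.
Frank is a knight.

Verification:
- Eve (knight) says "Frank always speaks truthfully" - this is TRUE because Frank is a knight.
- Alice (knight) says "Either Frank or Quinn is a knight, but not both" - this is TRUE because Frank is a knight and Quinn is a knave.
- Quinn (knave) says "Eve and I are the same type" - this is FALSE (a lie) because Quinn is a knave and Eve is a knight.
- Frank (knight) says "Quinn is a knave" - this is TRUE because Quinn is a knave.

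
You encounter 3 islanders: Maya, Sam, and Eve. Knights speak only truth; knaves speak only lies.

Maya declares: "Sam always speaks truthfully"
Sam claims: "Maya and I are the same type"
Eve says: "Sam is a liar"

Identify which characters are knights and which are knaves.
Maya is a knight.
Sam is a knight.
Eve is a knave.

Verification:
- Maya (knight) says "Sam always speaks truthfully" - this is TRUE because Sam is a knight.
- Sam (knight) says "Maya and I are the same type" - this is TRUE because Sam is a knight and Maya is a knight.
- Eve (knave) says "Sam is a liar" - this is FALSE (a lie) because Sam is a knight.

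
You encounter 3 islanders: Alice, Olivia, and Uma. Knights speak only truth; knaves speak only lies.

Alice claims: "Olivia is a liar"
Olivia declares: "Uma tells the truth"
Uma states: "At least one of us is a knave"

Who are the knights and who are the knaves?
Alice is a knave.
Olivia is a knight.
Uma is a knight.

Verification:
- Alice (knave) says "Olivia is a liar" - this is FALSE (a lie) because Olivia is a knight.
- Olivia (knight) says "Uma tells the truth" - this is TRUE because Uma is a knight.
- Uma (knight) says "At least one of us is a knave" - this is TRUE because Alice is a knave.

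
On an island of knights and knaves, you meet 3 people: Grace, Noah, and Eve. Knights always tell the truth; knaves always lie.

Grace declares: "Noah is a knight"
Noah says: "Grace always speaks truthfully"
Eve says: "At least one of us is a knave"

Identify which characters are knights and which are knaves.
Grace is a knave.
Noah is a knave.
Eve is a knight.

Verification:
- Grace (knave) says "Noah is a knight" - this is FALSE (a lie) because Noah is a knave.
- Noah (knave) says "Grace always speaks truthfully" - this is FALSE (a lie) because Grace is a knave.
- Eve (knight) says "At least one of us is a knave" - this is TRUE because Grace and Noah are knaves.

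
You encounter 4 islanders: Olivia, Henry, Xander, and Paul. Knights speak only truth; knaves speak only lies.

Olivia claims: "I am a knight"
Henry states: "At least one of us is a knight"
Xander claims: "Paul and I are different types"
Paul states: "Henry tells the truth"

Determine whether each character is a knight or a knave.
Olivia is a knave.
Henry is a knave.
Xander is a knave.
Paul is a knave.

Verification:
- Olivia (knave) says "I am a knight" - this is FALSE (a lie) because Olivia is a knave.
- Henry (knave) says "At least one of us is a knight" - this is FALSE (a lie) because no one is a knight.
- Xander (knave) says "Paul and I are different types" - this is FALSE (a lie) because Xander is a knave and Paul is a knave.
- Paul (knave) says "Henry tells the truth" - this is FALSE (a lie) because Henry is a knave.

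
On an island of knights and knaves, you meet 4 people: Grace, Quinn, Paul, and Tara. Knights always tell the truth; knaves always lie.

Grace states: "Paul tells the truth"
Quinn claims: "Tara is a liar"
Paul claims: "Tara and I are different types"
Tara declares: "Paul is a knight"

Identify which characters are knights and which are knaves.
Grace is a knave.
Quinn is a knight.
Paul is a knave.
Tara is a knave.

Verification:
- Grace (knave) says "Paul tells the truth" - this is FALSE (a lie) because Paul is a knave.
- Quinn (knight) says "Tara is a liar" - this is TRUE because Tara is a knave.
- Paul (knave) says "Tara and I are different types" - this is FALSE (a lie) because Paul is a knave and Tara is a knave.
- Tara (knave) says "Paul is a knight" - this is FALSE (a lie) because Paul is a knave.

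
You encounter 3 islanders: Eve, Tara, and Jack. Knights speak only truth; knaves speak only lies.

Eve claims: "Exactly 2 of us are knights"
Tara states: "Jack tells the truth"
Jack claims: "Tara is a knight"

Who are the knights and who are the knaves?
Eve is a knave.
Tara is a knave.
Jack is a knave.

Verification:
- Eve (knave) says "Exactly 2 of us are knights" - this is FALSE (a lie) because there are 0 knights.
- Tara (knave) says "Jack tells the truth" - this is FALSE (a lie) because Jack is a knave.
- Jack (knave) says "Tara is a knight" - this is FALSE (a lie) because Tara is a knave.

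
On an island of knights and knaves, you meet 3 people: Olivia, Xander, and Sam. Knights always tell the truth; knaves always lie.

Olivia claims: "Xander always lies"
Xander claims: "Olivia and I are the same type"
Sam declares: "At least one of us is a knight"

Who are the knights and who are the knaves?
Olivia is a knight.
Xander is a knave.
Sam is a knight.

Verification:
- Olivia (knight) says "Xander always lies" - this is TRUE because Xander is a knave.
- Xander (knave) says "Olivia and I are the same type" - this is FALSE (a lie) because Xander is a knave and Olivia is a knight.
- Sam (knight) says "At least one of us is a knight" - this is TRUE because Olivia and Sam are knights.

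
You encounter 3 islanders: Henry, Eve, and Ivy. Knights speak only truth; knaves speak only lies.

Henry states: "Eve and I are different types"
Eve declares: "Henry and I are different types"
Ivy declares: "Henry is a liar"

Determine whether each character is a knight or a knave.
Henry is a knave.
Eve is a knave.
Ivy is a knight.

Verification:
- Henry (knave) says "Eve and I are different types" - this is FALSE (a lie) because Henry is a knave and Eve is a knave.
- Eve (knave) says "Henry and I are different types" - this is FALSE (a lie) because Eve is a knave and Henry is a knave.
- Ivy (knight) says "Henry is a liar" - this is TRUE because Henry is a knave.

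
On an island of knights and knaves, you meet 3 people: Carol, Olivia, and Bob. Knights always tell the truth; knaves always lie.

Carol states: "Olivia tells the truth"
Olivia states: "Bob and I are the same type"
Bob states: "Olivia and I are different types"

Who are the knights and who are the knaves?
Carol is a knave.
Olivia is a knave.
Bob is a knight.

Verification:
- Carol (knave) says "Olivia tells the truth" - this is FALSE (a lie) because Olivia is a knave.
- Olivia (knave) says "Bob and I are the same type" - this is FALSE (a lie) because Olivia is a knave and Bob is a knight.
- Bob (knight) says "Olivia and I are different types" - this is TRUE because Bob is a knight and Olivia is a knave.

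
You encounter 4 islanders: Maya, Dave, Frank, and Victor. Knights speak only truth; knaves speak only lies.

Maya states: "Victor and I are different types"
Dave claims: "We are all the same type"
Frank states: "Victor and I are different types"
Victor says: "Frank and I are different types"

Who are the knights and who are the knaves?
Maya is a knight.
Dave is a knave.
Frank is a knave.
Victor is a knave.

Verification:
- Maya (knight) says "Victor and I are different types" - this is TRUE because Maya is a knight and Victor is a knave.
- Dave (knave) says "We are all the same type" - this is FALSE (a lie) because Maya is a knight and Dave, Frank, and Victor are knaves.
- Frank (knave) says "Victor and I are different types" - this is FALSE (a lie) because Frank is a knave and Victor is a knave.
- Victor (knave) says "Frank and I are different types" - this is FALSE (a lie) because Victor is a knave and Frank is a knave.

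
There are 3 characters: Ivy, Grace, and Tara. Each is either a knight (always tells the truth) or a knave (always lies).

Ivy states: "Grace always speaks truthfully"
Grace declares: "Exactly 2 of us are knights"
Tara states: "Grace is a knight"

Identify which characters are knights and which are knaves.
Ivy is a knave.
Grace is a knave.
Tara is a knave.

Verification:
- Ivy (knave) says "Grace always speaks truthfully" - this is FALSE (a lie) because Grace is a knave.
- Grace (knave) says "Exactly 2 of us are knights" - this is FALSE (a lie) because there are 0 knights.
- Tara (knave) says "Grace is a knight" - this is FALSE (a lie) because Grace is a knave.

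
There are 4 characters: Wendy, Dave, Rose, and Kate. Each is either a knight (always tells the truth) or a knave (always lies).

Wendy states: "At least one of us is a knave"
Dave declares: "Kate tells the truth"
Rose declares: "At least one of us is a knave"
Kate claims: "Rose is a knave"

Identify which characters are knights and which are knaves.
Wendy is a knight.
Dave is a knave.
Rose is a knight.
Kate is a knave.

Verification:
- Wendy (knight) says "At least one of us is a knave" - this is TRUE because Dave and Kate are knaves.
- Dave (knave) says "Kate tells the truth" - this is FALSE (a lie) because Kate is a knave.
- Rose (knight) says "At least one of us is a knave" - this is TRUE because Dave and Kate are knaves.
- Kate (knave) says "Rose is a knave" - this is FALSE (a lie) because Rose is a knight.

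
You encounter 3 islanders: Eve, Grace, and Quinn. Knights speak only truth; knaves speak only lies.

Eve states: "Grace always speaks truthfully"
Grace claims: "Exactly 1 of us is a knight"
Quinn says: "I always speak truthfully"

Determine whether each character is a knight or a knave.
Eve is a knave.
Grace is a knave.
Quinn is a knave.

Verification:
- Eve (knave) says "Grace always speaks truthfully" - this is FALSE (a lie) because Grace is a knave.
- Grace (knave) says "Exactly 1 of us is a knight" - this is FALSE (a lie) because there are 0 knights.
- Quinn (knave) says "I always speak truthfully" - this is FALSE (a lie) because Quinn is a knave.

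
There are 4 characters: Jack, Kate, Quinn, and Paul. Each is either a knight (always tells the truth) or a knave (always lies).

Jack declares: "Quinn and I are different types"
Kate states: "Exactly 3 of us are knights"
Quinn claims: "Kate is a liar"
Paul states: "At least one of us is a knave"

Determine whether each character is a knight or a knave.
Jack is a knight.
Kate is a knight.
Quinn is a knave.
Paul is a knight.

Verification:
- Jack (knight) says "Quinn and I are different types" - this is TRUE because Jack is a knight and Quinn is a knave.
- Kate (knight) says "Exactly 3 of us are knights" - this is TRUE because there are 3 knights.
- Quinn (knave) says "Kate is a liar" - this is FALSE (a lie) because Kate is a knight.
- Paul (knight) says "At least one of us is a knave" - this is TRUE because Quinn is a knave.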